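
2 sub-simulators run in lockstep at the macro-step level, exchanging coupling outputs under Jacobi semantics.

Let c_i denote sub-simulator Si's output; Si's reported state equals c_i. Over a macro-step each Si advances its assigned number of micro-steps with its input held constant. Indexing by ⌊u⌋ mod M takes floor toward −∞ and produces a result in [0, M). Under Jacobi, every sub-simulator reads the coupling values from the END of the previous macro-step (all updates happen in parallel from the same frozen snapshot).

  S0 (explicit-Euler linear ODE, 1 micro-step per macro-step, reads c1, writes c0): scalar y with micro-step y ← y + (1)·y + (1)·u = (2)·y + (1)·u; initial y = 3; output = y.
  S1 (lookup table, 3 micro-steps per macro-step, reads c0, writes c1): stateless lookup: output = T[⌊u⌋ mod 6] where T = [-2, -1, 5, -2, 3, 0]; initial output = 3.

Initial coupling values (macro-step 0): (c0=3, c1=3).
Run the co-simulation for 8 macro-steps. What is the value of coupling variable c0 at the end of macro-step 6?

macro 1: S0 reads c1=3 → after 1×micro: 9; S1 reads c0=3 → after 3×micro: -2 ⇒ (c0=9, c1=-2)
macro 2: S0 reads c1=-2 → after 1×micro: 16; S1 reads c0=9 → after 3×micro: -2 ⇒ (c0=16, c1=-2)
macro 3: S0 reads c1=-2 → after 1×micro: 30; S1 reads c0=16 → after 3×micro: 3 ⇒ (c0=30, c1=3)
macro 4: S0 reads c1=3 → after 1×micro: 63; S1 reads c0=30 → after 3×micro: -2 ⇒ (c0=63, c1=-2)
macro 5: S0 reads c1=-2 → after 1×micro: 124; S1 reads c0=63 → after 3×micro: -2 ⇒ (c0=124, c1=-2)
macro 6: S0 reads c1=-2 → after 1×micro: 246; S1 reads c0=124 → after 3×micro: 3 ⇒ (c0=246, c1=3)
macro 7: S0 reads c1=3 → after 1×micro: 495; S1 reads c0=246 → after 3×micro: -2 ⇒ (c0=495, c1=-2)
macro 8: S0 reads c1=-2 → after 1×micro: 988; S1 reads c0=495 → after 3×micro: -2 ⇒ (c0=988, c1=-2)

c0 at macro-step 6 = 246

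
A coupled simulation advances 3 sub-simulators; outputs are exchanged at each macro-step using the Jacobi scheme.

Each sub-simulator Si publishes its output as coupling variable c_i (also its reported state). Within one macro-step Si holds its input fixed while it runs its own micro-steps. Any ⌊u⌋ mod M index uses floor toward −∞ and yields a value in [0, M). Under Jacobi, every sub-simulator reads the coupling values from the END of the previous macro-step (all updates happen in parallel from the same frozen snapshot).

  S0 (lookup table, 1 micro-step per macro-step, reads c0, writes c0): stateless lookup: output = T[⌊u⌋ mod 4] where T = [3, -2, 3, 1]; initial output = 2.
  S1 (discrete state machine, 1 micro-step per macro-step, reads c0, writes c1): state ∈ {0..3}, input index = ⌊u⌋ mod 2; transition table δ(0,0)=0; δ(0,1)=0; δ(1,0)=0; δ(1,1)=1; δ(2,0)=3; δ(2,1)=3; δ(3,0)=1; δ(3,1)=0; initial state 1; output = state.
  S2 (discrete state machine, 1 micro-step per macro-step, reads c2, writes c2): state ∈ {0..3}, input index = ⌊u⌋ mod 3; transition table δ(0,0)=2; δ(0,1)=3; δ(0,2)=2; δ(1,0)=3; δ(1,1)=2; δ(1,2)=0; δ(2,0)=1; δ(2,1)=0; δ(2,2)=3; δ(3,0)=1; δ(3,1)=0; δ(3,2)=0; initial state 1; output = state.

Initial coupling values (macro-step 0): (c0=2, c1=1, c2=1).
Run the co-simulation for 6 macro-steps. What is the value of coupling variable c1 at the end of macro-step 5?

c1 at macro-step 5 = 0

macro 1: S0 reads c0=2 → after 1×micro: 3; S1 reads c0=2 → after 1×micro: 0; S2 reads c2=1 → after 1×micro: 2 ⇒ (c0=3, c1=0, c2=2)
macro 2: S0 reads c0=3 → after 1×micro: 1; S1 reads c0=3 → after 1×micro: 0; S2 reads c2=2 → after 1×micro: 3 ⇒ (c0=1, c1=0, c2=3)
macro 3: S0 reads c0=1 → after 1×micro: -2; S1 reads c0=1 → after 1×micro: 0; S2 reads c2=3 → after 1×micro: 1 ⇒ (c0=-2, c1=0, c2=1)
macro 4: S0 reads c0=-2 → after 1×micro: 3; S1 reads c0=-2 → after 1×micro: 0; S2 reads c2=1 → after 1×micro: 2 ⇒ (c0=3, c1=0, c2=2)
macro 5: S0 reads c0=3 → after 1×micro: 1; S1 reads c0=3 → after 1×micro: 0; S2 reads c2=2 → after 1×micro: 3 ⇒ (c0=1, c1=0, c2=3)
macro 6: S0 reads c0=1 → after 1×micro: -2; S1 reads c0=1 → after 1×micro: 0; S2 reads c2=3 → after 1×micro: 1 ⇒ (c0=-2, c1=0, c2=1)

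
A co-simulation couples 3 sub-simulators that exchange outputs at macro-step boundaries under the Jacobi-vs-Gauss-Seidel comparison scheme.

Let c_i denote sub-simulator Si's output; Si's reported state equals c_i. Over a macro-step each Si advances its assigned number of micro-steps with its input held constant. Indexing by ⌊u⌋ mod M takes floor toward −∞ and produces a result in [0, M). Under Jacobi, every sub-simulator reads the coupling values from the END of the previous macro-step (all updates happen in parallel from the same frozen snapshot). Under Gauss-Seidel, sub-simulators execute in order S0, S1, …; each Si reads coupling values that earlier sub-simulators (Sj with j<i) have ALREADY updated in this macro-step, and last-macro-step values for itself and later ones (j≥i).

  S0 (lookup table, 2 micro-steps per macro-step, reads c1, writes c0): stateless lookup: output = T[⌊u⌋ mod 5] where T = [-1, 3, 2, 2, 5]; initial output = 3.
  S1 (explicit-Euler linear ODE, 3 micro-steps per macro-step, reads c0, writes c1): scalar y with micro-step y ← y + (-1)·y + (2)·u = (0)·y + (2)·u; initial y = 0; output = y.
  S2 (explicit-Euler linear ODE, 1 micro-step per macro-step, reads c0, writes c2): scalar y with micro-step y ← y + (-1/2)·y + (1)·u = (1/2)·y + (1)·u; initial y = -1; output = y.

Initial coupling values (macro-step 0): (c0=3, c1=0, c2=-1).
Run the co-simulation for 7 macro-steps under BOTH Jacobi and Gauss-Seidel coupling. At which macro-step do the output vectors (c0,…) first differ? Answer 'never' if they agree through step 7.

[Jacobi] macro 1: S0 reads c1=0 → after 2×micro: -1; S1 reads c0=3 → after 3×micro: 6; S2 reads c0=3 → after 1×micro: 5/2 ⇒ (c0=-1, c1=6, c2=5/2)
[Jacobi] macro 2: S0 reads c1=6 → after 2×micro: 3; S1 reads c0=-1 → after 3×micro: -2; S2 reads c0=-1 → after 1×micro: 1/4 ⇒ (c0=3, c1=-2, c2=1/4)
[Jacobi] macro 3: S0 reads c1=-2 → after 2×micro: 2; S1 reads c0=3 → after 3×micro: 6; S2 reads c0=3 → after 1×micro: 25/8 ⇒ (c0=2, c1=6, c2=25/8)
[Jacobi] macro 4: S0 reads c1=6 → after 2×micro: 3; S1 reads c0=2 → after 3×micro: 4; S2 reads c0=2 → after 1×micro: 57/16 ⇒ (c0=3, c1=4, c2=57/16)
[Jacobi] macro 5: S0 reads c1=4 → after 2×micro: 5; S1 reads c0=3 → after 3×micro: 6; S2 reads c0=3 → after 1×micro: 153/32 ⇒ (c0=5, c1=6, c2=153/32)
[Jacobi] macro 6: S0 reads c1=6 → after 2×micro: 3; S1 reads c0=5 → after 3×micro: 10; S2 reads c0=5 → after 1×micro: 473/64 ⇒ (c0=3, c1=10, c2=473/64)
[Jacobi] macro 7: S0 reads c1=10 → after 2×micro: -1; S1 reads c0=3 → after 3×micro: 6; S2 reads c0=3 → after 1×micro: 857/128 ⇒ (c0=-1, c1=6, c2=857/128)
[Gauss-Seidel] macro 1: S0 reads c1=0 → after 2×micro: -1; S1 reads c0=-1 → after 3×micro: -2; S2 reads c0=-1 → after 1×micro: -3/2 ⇒ (c0=-1, c1=-2, c2=-3/2)
[Gauss-Seidel] macro 2: S0 reads c1=-2 → after 2×micro: 2; S1 reads c0=2 → after 3×micro: 4; S2 reads c0=2 → after 1×micro: 5/4 ⇒ (c0=2, c1=4, c2=5/4)
[Gauss-Seidel] macro 3: S0 reads c1=4 → after 2×micro: 5; S1 reads c0=5 → after 3×micro: 10; S2 reads c0=5 → after 1×micro: 45/8 ⇒ (c0=5, c1=10, c2=45/8)
[Gauss-Seidel] macro 4: S0 reads c1=10 → after 2×micro: -1; S1 reads c0=-1 → after 3×micro: -2; S2 reads c0=-1 → after 1×micro: 29/16 ⇒ (c0=-1, c1=-2, c2=29/16)
[Gauss-Seidel] macro 5: S0 reads c1=-2 → after 2×micro: 2; S1 reads c0=2 → after 3×micro: 4; S2 reads c0=2 → after 1×micro: 93/32 ⇒ (c0=2, c1=4, c2=93/32)
[Gauss-Seidel] macro 6: S0 reads c1=4 → after 2×micro: 5; S1 reads c0=5 → after 3×micro: 10; S2 reads c0=5 → after 1×micro: 413/64 ⇒ (c0=5, c1=10, c2=413/64)
[Gauss-Seidel] macro 7: S0 reads c1=10 → after 2×micro: -1; S1 reads c0=-1 → after 3×micro: -2; S2 reads c0=-1 → after 1×micro: 285/128 ⇒ (c0=-1, c1=-2, c2=285/128)

first divergence at macro-step: 1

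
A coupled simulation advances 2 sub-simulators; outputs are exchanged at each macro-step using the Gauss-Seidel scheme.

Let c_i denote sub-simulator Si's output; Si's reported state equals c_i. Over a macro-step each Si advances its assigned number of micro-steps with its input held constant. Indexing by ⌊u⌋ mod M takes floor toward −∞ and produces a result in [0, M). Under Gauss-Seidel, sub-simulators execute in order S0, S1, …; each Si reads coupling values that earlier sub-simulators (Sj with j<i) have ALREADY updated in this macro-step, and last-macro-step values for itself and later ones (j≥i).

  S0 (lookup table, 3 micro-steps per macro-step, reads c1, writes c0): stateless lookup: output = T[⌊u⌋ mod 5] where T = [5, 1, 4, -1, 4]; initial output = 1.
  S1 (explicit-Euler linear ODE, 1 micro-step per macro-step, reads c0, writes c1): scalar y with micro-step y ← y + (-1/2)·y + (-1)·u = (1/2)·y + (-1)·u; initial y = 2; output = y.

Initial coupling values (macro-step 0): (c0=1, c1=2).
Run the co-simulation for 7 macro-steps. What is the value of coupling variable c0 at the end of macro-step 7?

c0 at macro-step 7 = -1

macro 1: S0 reads c1=2 → after 3×micro: 4; S1 reads c0=4 → after 1×micro: -3 ⇒ (c0=4, c1=-3)
macro 2: S0 reads c1=-3 → after 3×micro: 4; S1 reads c0=4 → after 1×micro: -11/2 ⇒ (c0=4, c1=-11/2)
macro 3: S0 reads c1=-11/2 → after 3×micro: 4; S1 reads c0=4 → after 1×micro: -27/4 ⇒ (c0=4, c1=-27/4)
macro 4: S0 reads c1=-27/4 → after 3×micro: -1; S1 reads c0=-1 → after 1×micro: -19/8 ⇒ (c0=-1, c1=-19/8)
macro 5: S0 reads c1=-19/8 → after 3×micro: 4; S1 reads c0=4 → after 1×micro: -83/16 ⇒ (c0=4, c1=-83/16)
macro 6: S0 reads c1=-83/16 → after 3×micro: 4; S1 reads c0=4 → after 1×micro: -211/32 ⇒ (c0=4, c1=-211/32)
macro 7: S0 reads c1=-211/32 → after 3×micro: -1; S1 reads c0=-1 → after 1×micro: -147/64 ⇒ (c0=-1, c1=-147/64)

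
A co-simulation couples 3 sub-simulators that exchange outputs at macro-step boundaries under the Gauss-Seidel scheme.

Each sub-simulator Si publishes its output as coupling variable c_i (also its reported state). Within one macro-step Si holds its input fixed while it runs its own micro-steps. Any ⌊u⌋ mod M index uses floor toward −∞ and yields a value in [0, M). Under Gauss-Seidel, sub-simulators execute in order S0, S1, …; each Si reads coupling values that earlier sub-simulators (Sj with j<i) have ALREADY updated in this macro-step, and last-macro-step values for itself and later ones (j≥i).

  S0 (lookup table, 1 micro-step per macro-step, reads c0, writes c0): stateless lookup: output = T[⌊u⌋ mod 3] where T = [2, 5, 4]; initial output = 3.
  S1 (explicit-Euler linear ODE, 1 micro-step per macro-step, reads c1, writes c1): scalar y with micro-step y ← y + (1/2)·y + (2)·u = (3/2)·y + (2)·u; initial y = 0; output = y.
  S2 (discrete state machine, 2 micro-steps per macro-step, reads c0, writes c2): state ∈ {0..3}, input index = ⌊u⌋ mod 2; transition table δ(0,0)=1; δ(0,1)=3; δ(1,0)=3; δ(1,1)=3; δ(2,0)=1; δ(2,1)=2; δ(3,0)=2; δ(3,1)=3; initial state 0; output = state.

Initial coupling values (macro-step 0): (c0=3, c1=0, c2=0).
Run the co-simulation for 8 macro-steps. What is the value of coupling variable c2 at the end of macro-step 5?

c2 at macro-step 5 = 3

macro 1: S0 reads c0=3 → after 1×micro: 2; S1 reads c1=0 → after 1×micro: 0; S2 reads c0=2 → after 2×micro: 3 ⇒ (c0=2, c1=0, c2=3)
macro 2: S0 reads c0=2 → after 1×micro: 4; S1 reads c1=0 → after 1×micro: 0; S2 reads c0=4 → after 2×micro: 1 ⇒ (c0=4, c1=0, c2=1)
macro 3: S0 reads c0=4 → after 1×micro: 5; S1 reads c1=0 → after 1×micro: 0; S2 reads c0=5 → after 2×micro: 3 ⇒ (c0=5, c1=0, c2=3)
macro 4: S0 reads c0=5 → after 1×micro: 4; S1 reads c1=0 → after 1×micro: 0; S2 reads c0=4 → after 2×micro: 1 ⇒ (c0=4, c1=0, c2=1)
macro 5: S0 reads c0=4 → after 1×micro: 5; S1 reads c1=0 → after 1×micro: 0; S2 reads c0=5 → after 2×micro: 3 ⇒ (c0=5, c1=0, c2=3)
macro 6: S0 reads c0=5 → after 1×micro: 4; S1 reads c1=0 → after 1×micro: 0; S2 reads c0=4 → after 2×micro: 1 ⇒ (c0=4, c1=0, c2=1)
macro 7: S0 reads c0=4 → after 1×micro: 5; S1 reads c1=0 → after 1×micro: 0; S2 reads c0=5 → after 2×micro: 3 ⇒ (c0=5, c1=0, c2=3)
macro 8: S0 reads c0=5 → after 1×micro: 4; S1 reads c1=0 → after 1×micro: 0; S2 reads c0=4 → after 2×micro: 1 ⇒ (c0=4, c1=0, c2=1)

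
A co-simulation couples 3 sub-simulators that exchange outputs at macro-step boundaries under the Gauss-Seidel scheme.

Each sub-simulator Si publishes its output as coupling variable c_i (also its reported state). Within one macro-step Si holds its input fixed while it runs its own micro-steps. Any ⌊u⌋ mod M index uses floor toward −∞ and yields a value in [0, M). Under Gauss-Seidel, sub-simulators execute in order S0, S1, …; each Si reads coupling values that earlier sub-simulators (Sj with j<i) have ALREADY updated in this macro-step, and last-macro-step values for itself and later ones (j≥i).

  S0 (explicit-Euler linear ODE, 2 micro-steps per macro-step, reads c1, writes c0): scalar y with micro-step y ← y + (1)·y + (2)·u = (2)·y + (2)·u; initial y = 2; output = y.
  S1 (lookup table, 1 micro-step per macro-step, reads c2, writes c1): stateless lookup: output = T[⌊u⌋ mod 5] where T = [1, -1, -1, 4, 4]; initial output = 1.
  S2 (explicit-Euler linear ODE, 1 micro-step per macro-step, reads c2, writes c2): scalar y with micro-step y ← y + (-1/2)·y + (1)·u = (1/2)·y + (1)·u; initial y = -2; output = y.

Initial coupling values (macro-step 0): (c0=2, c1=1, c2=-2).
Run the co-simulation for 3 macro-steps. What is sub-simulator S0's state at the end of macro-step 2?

S0 state at macro-step 2 = 80

macro 1: S0 reads c1=1 → after 2×micro: 14; S1 reads c2=-2 → after 1×micro: 4; S2 reads c2=-2 → after 1×micro: -3 ⇒ (c0=14, c1=4, c2=-3)
macro 2: S0 reads c1=4 → after 2×micro: 80; S1 reads c2=-3 → after 1×micro: -1; S2 reads c2=-3 → after 1×micro: -9/2 ⇒ (c0=80, c1=-1, c2=-9/2)
macro 3: S0 reads c1=-1 → after 2×micro: 314; S1 reads c2=-9/2 → after 1×micro: 1; S2 reads c2=-9/2 → after 1×micro: -27/4 ⇒ (c0=314, c1=1, c2=-27/4)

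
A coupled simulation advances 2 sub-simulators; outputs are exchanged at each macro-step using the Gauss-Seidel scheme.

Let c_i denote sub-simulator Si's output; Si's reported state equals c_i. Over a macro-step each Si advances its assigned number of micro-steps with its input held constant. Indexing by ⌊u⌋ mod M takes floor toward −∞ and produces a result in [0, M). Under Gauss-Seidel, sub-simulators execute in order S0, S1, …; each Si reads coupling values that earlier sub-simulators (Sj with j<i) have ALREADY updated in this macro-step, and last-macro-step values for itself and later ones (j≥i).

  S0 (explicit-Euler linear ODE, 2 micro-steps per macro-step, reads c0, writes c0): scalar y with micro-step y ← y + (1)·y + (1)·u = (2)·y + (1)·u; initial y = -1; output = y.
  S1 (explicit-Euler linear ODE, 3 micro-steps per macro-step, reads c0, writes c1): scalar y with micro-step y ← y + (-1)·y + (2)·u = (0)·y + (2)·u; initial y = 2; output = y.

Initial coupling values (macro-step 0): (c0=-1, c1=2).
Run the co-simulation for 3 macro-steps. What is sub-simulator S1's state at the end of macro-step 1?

S1 state at macro-step 1 = -14

macro 1: S0 reads c0=-1 → after 2×micro: -7; S1 reads c0=-7 → after 3×micro: -14 ⇒ (c0=-7, c1=-14)
macro 2: S0 reads c0=-7 → after 2×micro: -49; S1 reads c0=-49 → after 3×micro: -98 ⇒ (c0=-49, c1=-98)
macro 3: S0 reads c0=-49 → after 2×micro: -343; S1 reads c0=-343 → after 3×micro: -686 ⇒ (c0=-343, c1=-686)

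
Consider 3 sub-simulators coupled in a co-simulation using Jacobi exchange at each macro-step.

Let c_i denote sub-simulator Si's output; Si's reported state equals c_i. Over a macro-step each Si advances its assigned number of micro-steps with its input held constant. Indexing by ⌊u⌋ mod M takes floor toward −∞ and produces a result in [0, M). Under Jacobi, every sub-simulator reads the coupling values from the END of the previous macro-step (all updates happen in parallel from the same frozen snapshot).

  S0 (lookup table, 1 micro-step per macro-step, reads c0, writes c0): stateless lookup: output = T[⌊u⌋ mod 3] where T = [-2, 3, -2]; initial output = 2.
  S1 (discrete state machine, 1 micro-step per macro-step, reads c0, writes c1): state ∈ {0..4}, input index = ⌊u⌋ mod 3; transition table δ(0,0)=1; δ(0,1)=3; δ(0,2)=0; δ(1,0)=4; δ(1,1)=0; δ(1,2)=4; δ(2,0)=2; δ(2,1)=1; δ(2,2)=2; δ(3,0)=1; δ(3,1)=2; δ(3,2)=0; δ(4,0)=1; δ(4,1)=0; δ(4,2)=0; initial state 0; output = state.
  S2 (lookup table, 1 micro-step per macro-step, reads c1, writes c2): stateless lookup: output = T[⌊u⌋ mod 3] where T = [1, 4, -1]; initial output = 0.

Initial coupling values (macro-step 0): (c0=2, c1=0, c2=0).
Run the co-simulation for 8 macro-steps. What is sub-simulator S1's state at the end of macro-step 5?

S1 state at macro-step 5 = 1

macro 1: S0 reads c0=2 → after 1×micro: -2; S1 reads c0=2 → after 1×micro: 0; S2 reads c1=0 → after 1×micro: 1 ⇒ (c0=-2, c1=0, c2=1)
macro 2: S0 reads c0=-2 → after 1×micro: 3; S1 reads c0=-2 → after 1×micro: 3; S2 reads c1=0 → after 1×micro: 1 ⇒ (c0=3, c1=3, c2=1)
macro 3: S0 reads c0=3 → after 1×micro: -2; S1 reads c0=3 → after 1×micro: 1; S2 reads c1=3 → after 1×micro: 1 ⇒ (c0=-2, c1=1, c2=1)
macro 4: S0 reads c0=-2 → after 1×micro: 3; S1 reads c0=-2 → after 1×micro: 0; S2 reads c1=1 → after 1×micro: 4 ⇒ (c0=3, c1=0, c2=4)
macro 5: S0 reads c0=3 → after 1×micro: -2; S1 reads c0=3 → after 1×micro: 1; S2 reads c1=0 → after 1×micro: 1 ⇒ (c0=-2, c1=1, c2=1)
macro 6: S0 reads c0=-2 → after 1×micro: 3; S1 reads c0=-2 → after 1×micro: 0; S2 reads c1=1 → after 1×micro: 4 ⇒ (c0=3, c1=0, c2=4)
macro 7: S0 reads c0=3 → after 1×micro: -2; S1 reads c0=3 → after 1×micro: 1; S2 reads c1=0 → after 1×micro: 1 ⇒ (c0=-2, c1=1, c2=1)
macro 8: S0 reads c0=-2 → after 1×micro: 3; S1 reads c0=-2 → after 1×micro: 0; S2 reads c1=1 → after 1×micro: 4 ⇒ (c0=3, c1=0, c2=4)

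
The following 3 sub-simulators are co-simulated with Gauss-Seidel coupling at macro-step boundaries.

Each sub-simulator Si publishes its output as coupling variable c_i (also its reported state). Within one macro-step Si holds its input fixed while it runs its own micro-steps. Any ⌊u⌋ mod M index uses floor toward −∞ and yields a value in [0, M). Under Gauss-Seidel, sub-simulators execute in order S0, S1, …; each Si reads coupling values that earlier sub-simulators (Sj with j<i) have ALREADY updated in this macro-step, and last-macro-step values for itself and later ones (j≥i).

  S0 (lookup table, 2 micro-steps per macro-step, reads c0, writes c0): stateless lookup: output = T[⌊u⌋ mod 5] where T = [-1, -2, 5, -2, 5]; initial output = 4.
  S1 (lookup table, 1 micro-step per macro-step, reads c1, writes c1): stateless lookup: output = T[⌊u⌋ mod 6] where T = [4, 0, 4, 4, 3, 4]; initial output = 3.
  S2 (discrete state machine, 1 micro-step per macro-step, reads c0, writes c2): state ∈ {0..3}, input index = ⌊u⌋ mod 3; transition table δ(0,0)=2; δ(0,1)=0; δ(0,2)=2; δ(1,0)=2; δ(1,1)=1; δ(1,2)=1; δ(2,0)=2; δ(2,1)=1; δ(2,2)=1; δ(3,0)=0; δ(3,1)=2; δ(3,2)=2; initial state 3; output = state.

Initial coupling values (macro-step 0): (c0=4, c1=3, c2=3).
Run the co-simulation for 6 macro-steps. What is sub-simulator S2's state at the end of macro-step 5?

macro 1: S0 reads c0=4 → after 2×micro: 5; S1 reads c1=3 → after 1×micro: 4; S2 reads c0=5 → after 1×micro: 2 ⇒ (c0=5, c1=4, c2=2)
macro 2: S0 reads c0=5 → after 2×micro: -1; S1 reads c1=4 → after 1×micro: 3; S2 reads c0=-1 → after 1×micro: 1 ⇒ (c0=-1, c1=3, c2=1)
macro 3: S0 reads c0=-1 → after 2×micro: 5; S1 reads c1=3 → after 1×micro: 4; S2 reads c0=5 → after 1×micro: 1 ⇒ (c0=5, c1=4, c2=1)
macro 4: S0 reads c0=5 → after 2×micro: -1; S1 reads c1=4 → after 1×micro: 3; S2 reads c0=-1 → after 1×micro: 1 ⇒ (c0=-1, c1=3, c2=1)
macro 5: S0 reads c0=-1 → after 2×micro: 5; S1 reads c1=3 → after 1×micro: 4; S2 reads c0=5 → after 1×micro: 1 ⇒ (c0=5, c1=4, c2=1)
macro 6: S0 reads c0=5 → after 2×micro: -1; S1 reads c1=4 → after 1×micro: 3; S2 reads c0=-1 → after 1×micro: 1 ⇒ (c0=-1, c1=3, c2=1)

S2 state at macro-step 5 = 1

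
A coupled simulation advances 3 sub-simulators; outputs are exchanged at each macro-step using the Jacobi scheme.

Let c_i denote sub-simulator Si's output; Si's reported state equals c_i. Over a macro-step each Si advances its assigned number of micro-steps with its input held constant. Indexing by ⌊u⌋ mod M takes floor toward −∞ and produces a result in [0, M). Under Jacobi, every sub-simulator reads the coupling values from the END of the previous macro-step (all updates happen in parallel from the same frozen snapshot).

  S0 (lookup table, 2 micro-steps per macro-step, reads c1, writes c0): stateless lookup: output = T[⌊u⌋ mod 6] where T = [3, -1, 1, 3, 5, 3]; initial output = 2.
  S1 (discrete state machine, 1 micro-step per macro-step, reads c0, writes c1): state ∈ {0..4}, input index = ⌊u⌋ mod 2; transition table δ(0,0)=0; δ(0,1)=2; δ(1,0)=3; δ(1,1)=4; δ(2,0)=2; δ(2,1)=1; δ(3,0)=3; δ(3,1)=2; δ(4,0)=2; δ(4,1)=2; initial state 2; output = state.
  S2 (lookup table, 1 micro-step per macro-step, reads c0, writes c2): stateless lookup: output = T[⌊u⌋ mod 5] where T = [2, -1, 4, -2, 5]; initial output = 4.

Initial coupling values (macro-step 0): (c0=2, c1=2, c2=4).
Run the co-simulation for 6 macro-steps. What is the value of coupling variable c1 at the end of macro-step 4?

macro 1: S0 reads c1=2 → after 2×micro: 1; S1 reads c0=2 → after 1×micro: 2; S2 reads c0=2 → after 1×micro: 4 ⇒ (c0=1, c1=2, c2=4)
macro 2: S0 reads c1=2 → after 2×micro: 1; S1 reads c0=1 → after 1×micro: 1; S2 reads c0=1 → after 1×micro: -1 ⇒ (c0=1, c1=1, c2=-1)
macro 3: S0 reads c1=1 → after 2×micro: -1; S1 reads c0=1 → after 1×micro: 4; S2 reads c0=1 → after 1×micro: -1 ⇒ (c0=-1, c1=4, c2=-1)
macro 4: S0 reads c1=4 → after 2×micro: 5; S1 reads c0=-1 → after 1×micro: 2; S2 reads c0=-1 → after 1×micro: 5 ⇒ (c0=5, c1=2, c2=5)
macro 5: S0 reads c1=2 → after 2×micro: 1; S1 reads c0=5 → after 1×micro: 1; S2 reads c0=5 → after 1×micro: 2 ⇒ (c0=1, c1=1, c2=2)
macro 6: S0 reads c1=1 → after 2×micro: -1; S1 reads c0=1 → after 1×micro: 4; S2 reads c0=1 → after 1×micro: -1 ⇒ (c0=-1, c1=4, c2=-1)

c1 at macro-step 4 = 2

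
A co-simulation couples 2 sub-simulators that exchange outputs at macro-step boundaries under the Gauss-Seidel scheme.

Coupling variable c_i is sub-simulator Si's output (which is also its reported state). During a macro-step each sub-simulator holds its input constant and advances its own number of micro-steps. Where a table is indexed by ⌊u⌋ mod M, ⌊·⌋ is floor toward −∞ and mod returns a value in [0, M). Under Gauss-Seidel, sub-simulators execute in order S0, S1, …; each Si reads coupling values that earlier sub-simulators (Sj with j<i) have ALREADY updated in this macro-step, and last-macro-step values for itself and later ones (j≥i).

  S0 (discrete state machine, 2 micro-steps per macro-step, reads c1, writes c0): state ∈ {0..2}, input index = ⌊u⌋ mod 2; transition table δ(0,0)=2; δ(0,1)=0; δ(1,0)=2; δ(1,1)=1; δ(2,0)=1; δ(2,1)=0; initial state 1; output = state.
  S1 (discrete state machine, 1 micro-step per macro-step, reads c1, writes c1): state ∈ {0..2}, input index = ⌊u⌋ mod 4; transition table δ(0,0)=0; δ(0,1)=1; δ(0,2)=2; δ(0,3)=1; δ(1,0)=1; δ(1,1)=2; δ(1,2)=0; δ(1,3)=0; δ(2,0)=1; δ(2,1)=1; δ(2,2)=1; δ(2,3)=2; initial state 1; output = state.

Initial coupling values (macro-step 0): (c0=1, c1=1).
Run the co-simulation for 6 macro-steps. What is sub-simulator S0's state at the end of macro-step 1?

macro 1: S0 reads c1=1 → after 2×micro: 1; S1 reads c1=1 → after 1×micro: 2 ⇒ (c0=1, c1=2)
macro 2: S0 reads c1=2 → after 2×micro: 1; S1 reads c1=2 → after 1×micro: 1 ⇒ (c0=1, c1=1)
macro 3: S0 reads c1=1 → after 2×micro: 1; S1 reads c1=1 → after 1×micro: 2 ⇒ (c0=1, c1=2)
macro 4: S0 reads c1=2 → after 2×micro: 1; S1 reads c1=2 → after 1×micro: 1 ⇒ (c0=1, c1=1)
macro 5: S0 reads c1=1 → after 2×micro: 1; S1 reads c1=1 → after 1×micro: 2 ⇒ (c0=1, c1=2)
macro 6: S0 reads c1=2 → after 2×micro: 1; S1 reads c1=2 → after 1×micro: 1 ⇒ (c0=1, c1=1)

S0 state at macro-step 1 = 1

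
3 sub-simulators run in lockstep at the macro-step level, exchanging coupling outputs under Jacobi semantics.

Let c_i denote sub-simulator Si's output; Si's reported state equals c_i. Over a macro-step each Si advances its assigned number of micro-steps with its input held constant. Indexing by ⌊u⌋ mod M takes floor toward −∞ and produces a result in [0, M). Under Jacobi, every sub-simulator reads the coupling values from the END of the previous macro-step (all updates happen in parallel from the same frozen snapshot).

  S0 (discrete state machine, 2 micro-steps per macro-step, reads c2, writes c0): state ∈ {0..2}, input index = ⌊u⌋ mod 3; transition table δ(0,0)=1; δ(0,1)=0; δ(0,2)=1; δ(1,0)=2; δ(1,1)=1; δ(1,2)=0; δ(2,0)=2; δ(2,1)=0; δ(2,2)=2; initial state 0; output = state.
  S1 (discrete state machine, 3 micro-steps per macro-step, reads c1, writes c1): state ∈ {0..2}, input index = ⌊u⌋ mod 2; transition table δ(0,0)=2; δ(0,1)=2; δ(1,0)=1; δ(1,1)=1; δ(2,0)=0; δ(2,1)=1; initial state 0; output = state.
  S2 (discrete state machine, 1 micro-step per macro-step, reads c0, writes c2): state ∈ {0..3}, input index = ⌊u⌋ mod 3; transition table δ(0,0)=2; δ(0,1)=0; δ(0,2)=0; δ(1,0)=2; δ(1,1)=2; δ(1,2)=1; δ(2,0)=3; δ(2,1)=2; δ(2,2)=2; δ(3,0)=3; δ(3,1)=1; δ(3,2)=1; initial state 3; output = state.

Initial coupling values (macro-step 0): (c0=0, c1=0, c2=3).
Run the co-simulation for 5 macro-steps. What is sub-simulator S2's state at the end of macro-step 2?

macro 1: S0 reads c2=3 → after 2×micro: 2; S1 reads c1=0 → after 3×micro: 2; S2 reads c0=0 → after 1×micro: 3 ⇒ (c0=2, c1=2, c2=3)
macro 2: S0 reads c2=3 → after 2×micro: 2; S1 reads c1=2 → after 3×micro: 0; S2 reads c0=2 → after 1×micro: 1 ⇒ (c0=2, c1=0, c2=1)
macro 3: S0 reads c2=1 → after 2×micro: 0; S1 reads c1=0 → after 3×micro: 2; S2 reads c0=2 → after 1×micro: 1 ⇒ (c0=0, c1=2, c2=1)
macro 4: S0 reads c2=1 → after 2×micro: 0; S1 reads c1=2 → after 3×micro: 0; S2 reads c0=0 → after 1×micro: 2 ⇒ (c0=0, c1=0, c2=2)
macro 5: S0 reads c2=2 → after 2×micro: 0; S1 reads c1=0 → after 3×micro: 2; S2 reads c0=0 → after 1×micro: 3 ⇒ (c0=0, c1=2, c2=3)

S2 state at macro-step 2 = 1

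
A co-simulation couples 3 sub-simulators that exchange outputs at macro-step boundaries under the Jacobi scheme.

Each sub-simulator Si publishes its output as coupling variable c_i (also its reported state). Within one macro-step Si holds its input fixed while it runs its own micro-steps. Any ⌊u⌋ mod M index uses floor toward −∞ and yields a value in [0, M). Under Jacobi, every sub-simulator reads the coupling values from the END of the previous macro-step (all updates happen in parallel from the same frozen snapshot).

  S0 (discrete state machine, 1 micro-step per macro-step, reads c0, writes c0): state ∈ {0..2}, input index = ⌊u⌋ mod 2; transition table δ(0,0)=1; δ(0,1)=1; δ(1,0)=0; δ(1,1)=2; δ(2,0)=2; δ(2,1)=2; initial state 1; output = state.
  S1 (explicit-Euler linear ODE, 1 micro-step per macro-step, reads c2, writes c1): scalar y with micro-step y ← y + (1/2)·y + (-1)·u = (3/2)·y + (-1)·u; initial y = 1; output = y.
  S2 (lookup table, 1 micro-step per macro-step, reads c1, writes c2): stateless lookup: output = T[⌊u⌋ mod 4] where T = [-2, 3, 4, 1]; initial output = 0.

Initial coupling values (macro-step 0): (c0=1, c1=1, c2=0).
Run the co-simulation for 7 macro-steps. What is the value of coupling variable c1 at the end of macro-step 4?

macro 1: S0 reads c0=1 → after 1×micro: 2; S1 reads c2=0 → after 1×micro: 3/2; S2 reads c1=1 → after 1×micro: 3 ⇒ (c0=2, c1=3/2, c2=3)
macro 2: S0 reads c0=2 → after 1×micro: 2; S1 reads c2=3 → after 1×micro: -3/4; S2 reads c1=3/2 → after 1×micro: 3 ⇒ (c0=2, c1=-3/4, c2=3)
macro 3: S0 reads c0=2 → after 1×micro: 2; S1 reads c2=3 → after 1×micro: -33/8; S2 reads c1=-3/4 → after 1×micro: 1 ⇒ (c0=2, c1=-33/8, c2=1)
macro 4: S0 reads c0=2 → after 1×micro: 2; S1 reads c2=1 → after 1×micro: -115/16; S2 reads c1=-33/8 → after 1×micro: 1 ⇒ (c0=2, c1=-115/16, c2=1)
macro 5: S0 reads c0=2 → after 1×micro: 2; S1 reads c2=1 → after 1×micro: -377/32; S2 reads c1=-115/16 → after 1×micro: -2 ⇒ (c0=2, c1=-377/32, c2=-2)
macro 6: S0 reads c0=2 → after 1×micro: 2; S1 reads c2=-2 → after 1×micro: -1003/64; S2 reads c1=-377/32 → after 1×micro: -2 ⇒ (c0=2, c1=-1003/64, c2=-2)
macro 7: S0 reads c0=2 → after 1×micro: 2; S1 reads c2=-2 → after 1×micro: -2753/128; S2 reads c1=-1003/64 → after 1×micro: -2 ⇒ (c0=2, c1=-2753/128, c2=-2)

c1 at macro-step 4 = -115/16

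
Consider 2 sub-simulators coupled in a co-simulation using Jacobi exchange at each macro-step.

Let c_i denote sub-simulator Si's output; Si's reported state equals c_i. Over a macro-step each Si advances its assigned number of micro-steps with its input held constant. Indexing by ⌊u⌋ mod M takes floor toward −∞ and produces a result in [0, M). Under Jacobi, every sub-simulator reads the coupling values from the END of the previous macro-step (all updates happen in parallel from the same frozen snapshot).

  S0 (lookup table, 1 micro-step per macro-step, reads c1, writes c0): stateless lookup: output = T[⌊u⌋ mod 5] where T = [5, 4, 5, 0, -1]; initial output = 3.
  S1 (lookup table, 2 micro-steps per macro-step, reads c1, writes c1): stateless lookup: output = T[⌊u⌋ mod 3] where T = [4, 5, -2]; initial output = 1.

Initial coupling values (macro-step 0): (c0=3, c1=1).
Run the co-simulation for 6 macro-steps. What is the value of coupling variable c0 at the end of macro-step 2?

macro 1: S0 reads c1=1 → after 1×micro: 4; S1 reads c1=1 → after 2×micro: 5 ⇒ (c0=4, c1=5)
macro 2: S0 reads c1=5 → after 1×micro: 5; S1 reads c1=5 → after 2×micro: -2 ⇒ (c0=5, c1=-2)
macro 3: S0 reads c1=-2 → after 1×micro: 0; S1 reads c1=-2 → after 2×micro: 5 ⇒ (c0=0, c1=5)
macro 4: S0 reads c1=5 → after 1×micro: 5; S1 reads c1=5 → after 2×micro: -2 ⇒ (c0=5, c1=-2)
macro 5: S0 reads c1=-2 → after 1×micro: 0; S1 reads c1=-2 → after 2×micro: 5 ⇒ (c0=0, c1=5)
macro 6: S0 reads c1=5 → after 1×micro: 5; S1 reads c1=5 → after 2×micro: -2 ⇒ (c0=5, c1=-2)

c0 at macro-step 2 = 5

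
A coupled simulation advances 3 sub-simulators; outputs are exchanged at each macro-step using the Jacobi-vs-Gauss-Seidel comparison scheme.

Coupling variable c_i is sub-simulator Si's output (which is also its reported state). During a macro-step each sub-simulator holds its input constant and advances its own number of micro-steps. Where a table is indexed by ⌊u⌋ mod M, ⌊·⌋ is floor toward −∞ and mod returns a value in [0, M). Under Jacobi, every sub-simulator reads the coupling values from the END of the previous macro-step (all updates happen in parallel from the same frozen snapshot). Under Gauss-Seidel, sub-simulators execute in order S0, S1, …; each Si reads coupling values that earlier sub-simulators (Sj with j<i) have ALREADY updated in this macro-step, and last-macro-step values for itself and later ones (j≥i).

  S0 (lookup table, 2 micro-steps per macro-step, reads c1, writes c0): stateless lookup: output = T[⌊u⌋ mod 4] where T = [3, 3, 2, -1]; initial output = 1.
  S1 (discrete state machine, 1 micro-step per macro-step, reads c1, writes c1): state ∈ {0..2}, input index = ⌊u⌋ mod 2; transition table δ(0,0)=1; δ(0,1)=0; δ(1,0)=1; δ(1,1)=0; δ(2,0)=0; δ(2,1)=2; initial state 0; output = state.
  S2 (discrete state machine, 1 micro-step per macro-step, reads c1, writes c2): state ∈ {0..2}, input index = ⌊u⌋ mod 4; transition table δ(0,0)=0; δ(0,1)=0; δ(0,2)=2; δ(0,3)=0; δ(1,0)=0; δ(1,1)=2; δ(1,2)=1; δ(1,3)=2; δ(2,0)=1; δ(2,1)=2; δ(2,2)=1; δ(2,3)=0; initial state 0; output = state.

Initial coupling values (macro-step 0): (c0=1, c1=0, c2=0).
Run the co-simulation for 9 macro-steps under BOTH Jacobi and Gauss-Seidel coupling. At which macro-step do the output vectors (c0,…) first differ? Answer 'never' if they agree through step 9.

[Jacobi] macro 1: S0 reads c1=0 → after 2×micro: 3; S1 reads c1=0 → after 1×micro: 1; S2 reads c1=0 → after 1×micro: 0 ⇒ (c0=3, c1=1, c2=0)
[Jacobi] macro 2: S0 reads c1=1 → after 2×micro: 3; S1 reads c1=1 → after 1×micro: 0; S2 reads c1=1 → after 1×micro: 0 ⇒ (c0=3, c1=0, c2=0)
[Jacobi] macro 3: S0 reads c1=0 → after 2×micro: 3; S1 reads c1=0 → after 1×micro: 1; S2 reads c1=0 → after 1×micro: 0 ⇒ (c0=3, c1=1, c2=0)
[Jacobi] macro 4: S0 reads c1=1 → after 2×micro: 3; S1 reads c1=1 → after 1×micro: 0; S2 reads c1=1 → after 1×micro: 0 ⇒ (c0=3, c1=0, c2=0)
[Jacobi] macro 5: S0 reads c1=0 → after 2×micro: 3; S1 reads c1=0 → after 1×micro: 1; S2 reads c1=0 → after 1×micro: 0 ⇒ (c0=3, c1=1, c2=0)
[Jacobi] macro 6: S0 reads c1=1 → after 2×micro: 3; S1 reads c1=1 → after 1×micro: 0; S2 reads c1=1 → after 1×micro: 0 ⇒ (c0=3, c1=0, c2=0)
[Jacobi] macro 7: S0 reads c1=0 → after 2×micro: 3; S1 reads c1=0 → after 1×micro: 1; S2 reads c1=0 → after 1×micro: 0 ⇒ (c0=3, c1=1, c2=0)
[Jacobi] macro 8: S0 reads c1=1 → after 2×micro: 3; S1 reads c1=1 → after 1×micro: 0; S2 reads c1=1 → after 1×micro: 0 ⇒ (c0=3, c1=0, c2=0)
[Jacobi] macro 9: S0 reads c1=0 → after 2×micro: 3; S1 reads c1=0 → after 1×micro: 1; S2 reads c1=0 → after 1×micro: 0 ⇒ (c0=3, c1=1, c2=0)
[Gauss-Seidel] macro 1: S0 reads c1=0 → after 2×micro: 3; S1 reads c1=0 → after 1×micro: 1; S2 reads c1=1 → after 1×micro: 0 ⇒ (c0=3, c1=1, c2=0)
[Gauss-Seidel] macro 2: S0 reads c1=1 → after 2×micro: 3; S1 reads c1=1 → after 1×micro: 0; S2 reads c1=0 → after 1×micro: 0 ⇒ (c0=3, c1=0, c2=0)
[Gauss-Seidel] macro 3: S0 reads c1=0 → after 2×micro: 3; S1 reads c1=0 → after 1×micro: 1; S2 reads c1=1 → after 1×micro: 0 ⇒ (c0=3, c1=1, c2=0)
[Gauss-Seidel] macro 4: S0 reads c1=1 → after 2×micro: 3; S1 reads c1=1 → after 1×micro: 0; S2 reads c1=0 → after 1×micro: 0 ⇒ (c0=3, c1=0, c2=0)
[Gauss-Seidel] macro 5: S0 reads c1=0 → after 2×micro: 3; S1 reads c1=0 → after 1×micro: 1; S2 reads c1=1 → after 1×micro: 0 ⇒ (c0=3, c1=1, c2=0)
[Gauss-Seidel] macro 6: S0 reads c1=1 → after 2×micro: 3; S1 reads c1=1 → after 1×micro: 0; S2 reads c1=0 → after 1×micro: 0 ⇒ (c0=3, c1=0, c2=0)
[Gauss-Seidel] macro 7: S0 reads c1=0 → after 2×micro: 3; S1 reads c1=0 → after 1×micro: 1; S2 reads c1=1 → after 1×micro: 0 ⇒ (c0=3, c1=1, c2=0)
[Gauss-Seidel] macro 8: S0 reads c1=1 → after 2×micro: 3; S1 reads c1=1 → after 1×micro: 0; S2 reads c1=0 → after 1×micro: 0 ⇒ (c0=3, c1=0, c2=0)
[Gauss-Seidel] macro 9: S0 reads c1=0 → after 2×micro: 3; S1 reads c1=0 → after 1×micro: 1; S2 reads c1=1 → after 1×micro: 0 ⇒ (c0=3, c1=1, c2=0)

first divergence at macro-step: never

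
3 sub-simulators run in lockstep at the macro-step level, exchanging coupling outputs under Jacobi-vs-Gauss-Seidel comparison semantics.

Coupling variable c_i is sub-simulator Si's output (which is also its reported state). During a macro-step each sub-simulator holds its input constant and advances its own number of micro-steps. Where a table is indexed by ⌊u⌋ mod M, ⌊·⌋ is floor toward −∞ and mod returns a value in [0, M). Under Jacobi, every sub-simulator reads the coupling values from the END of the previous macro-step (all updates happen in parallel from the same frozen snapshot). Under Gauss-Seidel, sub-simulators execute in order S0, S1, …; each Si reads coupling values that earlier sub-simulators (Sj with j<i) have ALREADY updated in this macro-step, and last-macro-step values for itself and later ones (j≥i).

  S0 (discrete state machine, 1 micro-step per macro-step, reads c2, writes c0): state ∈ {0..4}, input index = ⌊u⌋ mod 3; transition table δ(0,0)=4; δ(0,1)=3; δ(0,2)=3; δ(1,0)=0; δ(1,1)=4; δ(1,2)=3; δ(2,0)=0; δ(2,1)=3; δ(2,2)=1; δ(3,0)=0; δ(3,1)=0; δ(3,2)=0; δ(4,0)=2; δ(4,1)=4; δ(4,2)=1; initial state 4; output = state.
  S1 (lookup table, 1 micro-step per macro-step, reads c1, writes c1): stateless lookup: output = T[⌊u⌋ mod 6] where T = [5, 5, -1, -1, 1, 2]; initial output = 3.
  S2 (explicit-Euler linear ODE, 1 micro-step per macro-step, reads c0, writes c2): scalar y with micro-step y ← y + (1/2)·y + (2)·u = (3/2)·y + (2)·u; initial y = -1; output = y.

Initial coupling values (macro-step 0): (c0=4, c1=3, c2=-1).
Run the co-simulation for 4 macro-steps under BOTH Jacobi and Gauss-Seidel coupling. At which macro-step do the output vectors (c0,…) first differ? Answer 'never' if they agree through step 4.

[Jacobi] macro 1: S0 reads c2=-1 → after 1×micro: 1; S1 reads c1=3 → after 1×micro: -1; S2 reads c0=4 → after 1×micro: 13/2 ⇒ (c0=1, c1=-1, c2=13/2)
[Jacobi] macro 2: S0 reads c2=13/2 → after 1×micro: 0; S1 reads c1=-1 → after 1×micro: 2; S2 reads c0=1 → after 1×micro: 47/4 ⇒ (c0=0, c1=2, c2=47/4)
[Jacobi] macro 3: S0 reads c2=47/4 → after 1×micro: 3; S1 reads c1=2 → after 1×micro: -1; S2 reads c0=0 → after 1×micro: 141/8 ⇒ (c0=3, c1=-1, c2=141/8)
[Jacobi] macro 4: S0 reads c2=141/8 → after 1×micro: 0; S1 reads c1=-1 → after 1×micro: 2; S2 reads c0=3 → after 1×micro: 519/16 ⇒ (c0=0, c1=2, c2=519/16)
[Gauss-Seidel] macro 1: S0 reads c2=-1 → after 1×micro: 1; S1 reads c1=3 → after 1×micro: -1; S2 reads c0=1 → after 1×micro: 1/2 ⇒ (c0=1, c1=-1, c2=1/2)
[Gauss-Seidel] macro 2: S0 reads c2=1/2 → after 1×micro: 0; S1 reads c1=-1 → after 1×micro: 2; S2 reads c0=0 → after 1×micro: 3/4 ⇒ (c0=0, c1=2, c2=3/4)
[Gauss-Seidel] macro 3: S0 reads c2=3/4 → after 1×micro: 4; S1 reads c1=2 → after 1×micro: -1; S2 reads c0=4 → after 1×micro: 73/8 ⇒ (c0=4, c1=-1, c2=73/8)
[Gauss-Seidel] macro 4: S0 reads c2=73/8 → after 1×micro: 2; S1 reads c1=-1 → after 1×micro: 2; S2 reads c0=2 → after 1×micro: 283/16 ⇒ (c0=2, c1=2, c2=283/16)

first divergence at macro-step: 1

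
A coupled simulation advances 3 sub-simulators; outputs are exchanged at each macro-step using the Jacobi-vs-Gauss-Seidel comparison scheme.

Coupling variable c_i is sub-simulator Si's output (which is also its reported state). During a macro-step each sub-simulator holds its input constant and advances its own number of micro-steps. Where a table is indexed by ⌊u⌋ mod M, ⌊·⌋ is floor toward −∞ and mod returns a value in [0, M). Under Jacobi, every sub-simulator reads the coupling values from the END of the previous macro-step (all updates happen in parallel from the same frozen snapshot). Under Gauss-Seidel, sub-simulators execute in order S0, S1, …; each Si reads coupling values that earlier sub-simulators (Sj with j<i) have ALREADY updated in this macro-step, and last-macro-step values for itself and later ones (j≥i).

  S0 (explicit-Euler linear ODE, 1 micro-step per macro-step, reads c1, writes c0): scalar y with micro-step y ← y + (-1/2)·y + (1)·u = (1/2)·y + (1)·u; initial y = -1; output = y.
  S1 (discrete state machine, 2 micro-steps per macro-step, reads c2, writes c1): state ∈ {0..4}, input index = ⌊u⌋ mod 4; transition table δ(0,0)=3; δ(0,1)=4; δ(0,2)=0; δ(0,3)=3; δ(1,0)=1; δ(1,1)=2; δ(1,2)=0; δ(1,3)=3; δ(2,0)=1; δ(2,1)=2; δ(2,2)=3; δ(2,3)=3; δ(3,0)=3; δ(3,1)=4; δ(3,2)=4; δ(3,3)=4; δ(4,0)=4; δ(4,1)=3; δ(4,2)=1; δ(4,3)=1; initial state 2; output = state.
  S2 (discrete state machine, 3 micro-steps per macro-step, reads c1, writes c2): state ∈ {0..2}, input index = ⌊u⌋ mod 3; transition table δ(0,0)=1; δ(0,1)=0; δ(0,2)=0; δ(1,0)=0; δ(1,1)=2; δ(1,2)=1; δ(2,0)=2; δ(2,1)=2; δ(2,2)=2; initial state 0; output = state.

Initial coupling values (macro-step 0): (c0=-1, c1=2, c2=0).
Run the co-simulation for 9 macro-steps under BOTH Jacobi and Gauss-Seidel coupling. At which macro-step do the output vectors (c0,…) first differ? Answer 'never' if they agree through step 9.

first divergence at macro-step: never

[Jacobi] macro 1: S0 reads c1=2 → after 1×micro: 3/2; S1 reads c2=0 → after 2×micro: 1; S2 reads c1=2 → after 3×micro: 0 ⇒ (c0=3/2, c1=1, c2=0)
[Jacobi] macro 2: S0 reads c1=1 → after 1×micro: 7/4; S1 reads c2=0 → after 2×micro: 1; S2 reads c1=1 → after 3×micro: 0 ⇒ (c0=7/4, c1=1, c2=0)
[Jacobi] macro 3: S0 reads c1=1 → after 1×micro: 15/8; S1 reads c2=0 → after 2×micro: 1; S2 reads c1=1 → after 3×micro: 0 ⇒ (c0=15/8, c1=1, c2=0)
[Jacobi] macro 4: S0 reads c1=1 → after 1×micro: 31/16; S1 reads c2=0 → after 2×micro: 1; S2 reads c1=1 → after 3×micro: 0 ⇒ (c0=31/16, c1=1, c2=0)
[Jacobi] macro 5: S0 reads c1=1 → after 1×micro: 63/32; S1 reads c2=0 → after 2×micro: 1; S2 reads c1=1 → after 3×micro: 0 ⇒ (c0=63/32, c1=1, c2=0)
[Jacobi] macro 6: S0 reads c1=1 → after 1×micro: 127/64; S1 reads c2=0 → after 2×micro: 1; S2 reads c1=1 → after 3×micro: 0 ⇒ (c0=127/64, c1=1, c2=0)
[Jacobi] macro 7: S0 reads c1=1 → after 1×micro: 255/128; S1 reads c2=0 → after 2×micro: 1; S2 reads c1=1 → after 3×micro: 0 ⇒ (c0=255/128, c1=1, c2=0)
[Jacobi] macro 8: S0 reads c1=1 → after 1×micro: 511/256; S1 reads c2=0 → after 2×micro: 1; S2 reads c1=1 → after 3×micro: 0 ⇒ (c0=511/256, c1=1, c2=0)
[Jacobi] macro 9: S0 reads c1=1 → after 1×micro: 1023/512; S1 reads c2=0 → after 2×micro: 1; S2 reads c1=1 → after 3×micro: 0 ⇒ (c0=1023/512, c1=1, c2=0)
[Gauss-Seidel] macro 1: S0 reads c1=2 → after 1×micro: 3/2; S1 reads c2=0 → after 2×micro: 1; S2 reads c1=1 → after 3×micro: 0 ⇒ (c0=3/2, c1=1, c2=0)
[Gauss-Seidel] macro 2: S0 reads c1=1 → after 1×micro: 7/4; S1 reads c2=0 → after 2×micro: 1; S2 reads c1=1 → after 3×micro: 0 ⇒ (c0=7/4, c1=1, c2=0)
[Gauss-Seidel] macro 3: S0 reads c1=1 → after 1×micro: 15/8; S1 reads c2=0 → after 2×micro: 1; S2 reads c1=1 → after 3×micro: 0 ⇒ (c0=15/8, c1=1, c2=0)
[Gauss-Seidel] macro 4: S0 reads c1=1 → after 1×micro: 31/16; S1 reads c2=0 → after 2×micro: 1; S2 reads c1=1 → after 3×micro: 0 ⇒ (c0=31/16, c1=1, c2=0)
[Gauss-Seidel] macro 5: S0 reads c1=1 → after 1×micro: 63/32; S1 reads c2=0 → after 2×micro: 1; S2 reads c1=1 → after 3×micro: 0 ⇒ (c0=63/32, c1=1, c2=0)
[Gauss-Seidel] macro 6: S0 reads c1=1 → after 1×micro: 127/64; S1 reads c2=0 → after 2×micro: 1; S2 reads c1=1 → after 3×micro: 0 ⇒ (c0=127/64, c1=1, c2=0)
[Gauss-Seidel] macro 7: S0 reads c1=1 → after 1×micro: 255/128; S1 reads c2=0 → after 2×micro: 1; S2 reads c1=1 → after 3×micro: 0 ⇒ (c0=255/128, c1=1, c2=0)
[Gauss-Seidel] macro 8: S0 reads c1=1 → after 1×micro: 511/256; S1 reads c2=0 → after 2×micro: 1; S2 reads c1=1 → after 3×micro: 0 ⇒ (c0=511/256, c1=1, c2=0)
[Gauss-Seidel] macro 9: S0 reads c1=1 → after 1×micro: 1023/512; S1 reads c2=0 → after 2×micro: 1; S2 reads c1=1 → after 3×micro: 0 ⇒ (c0=1023/512, c1=1, c2=0)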